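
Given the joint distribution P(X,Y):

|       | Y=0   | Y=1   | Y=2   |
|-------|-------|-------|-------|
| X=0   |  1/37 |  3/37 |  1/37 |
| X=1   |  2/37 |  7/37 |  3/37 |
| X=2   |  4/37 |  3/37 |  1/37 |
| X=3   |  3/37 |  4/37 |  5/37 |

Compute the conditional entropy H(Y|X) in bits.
1.4424 bits

H(Y|X) = H(X,Y) - H(X)

H(X,Y) = -Σ_{x,y} P(x,y) log₂ P(x,y). Per-cell terms -P(x,y)·log₂P(x,y):
  X=0: 0.140796, 0.293878, 0.140796
  X=1: 0.227538, 0.454451, 0.293878
  X=2: 0.346968, 0.293878, 0.140796
  X=3: 0.293878, 0.346968, 0.390206
Sum of the 12 terms: H(X,Y) = 3.36403 bits

Marginal of X (row sums):
  P(X=0) = 1/37 + 3/37 + 1/37 = 5/37
  P(X=1) = 2/37 + 7/37 + 3/37 = 12/37
  P(X=2) = 4/37 + 3/37 + 1/37 = 8/37
  P(X=3) = 3/37 + 4/37 + 5/37 = 12/37
H(X) = -[(5/37)·log₂(5/37) + (12/37)·log₂(12/37) + (8/37)·log₂(8/37) + (12/37)·log₂(12/37)]
  = 0.390206 + 0.526862 + 0.477720 + 0.526862 = 1.92165 bits

H(Y|X) = H(X,Y) - H(X) = 3.36403 - 1.92165 = 1.4424 bits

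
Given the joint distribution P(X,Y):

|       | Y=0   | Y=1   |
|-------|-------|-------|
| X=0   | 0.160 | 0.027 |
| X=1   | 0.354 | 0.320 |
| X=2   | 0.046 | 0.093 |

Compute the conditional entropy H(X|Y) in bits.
1.1535 bits

H(X|Y) = H(X,Y) - H(Y)

H(X,Y) = -Σ_{x,y} P(x,y) log₂ P(x,y). Per-cell terms -P(x,y)·log₂P(x,y):
  X=0: 0.42302, 0.14069
  X=1: 0.53036, 0.52603
  X=2: 0.20434, 0.31868
Sum of the 6 terms: H(X,Y) = 2.1431 bits

Marginal of Y (column sums):
  P(Y=0) = 0.160 + 0.354 + 0.046 = 0.560
  P(Y=1) = 0.027 + 0.320 + 0.093 = 0.440
H(Y) = -[0.560·log₂(0.560) + 0.440·log₂(0.440)]
  = 0.46844 + 0.52115 = 0.9896 bits

H(X|Y) = H(X,Y) - H(Y) = 2.1431 - 0.9896 = 1.1535 bits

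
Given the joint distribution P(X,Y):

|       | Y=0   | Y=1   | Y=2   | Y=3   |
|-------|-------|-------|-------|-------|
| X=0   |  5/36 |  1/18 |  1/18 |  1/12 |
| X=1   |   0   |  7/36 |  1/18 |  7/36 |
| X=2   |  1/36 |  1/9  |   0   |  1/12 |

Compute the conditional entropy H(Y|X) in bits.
1.5721 bits

H(Y|X) = H(X,Y) - H(X)

H(X,Y) = -Σ_{x,y} P(x,y) log₂ P(x,y). Per-cell terms -P(x,y)·log₂P(x,y):
  X=0: 0.39556, 0.23166, 0.23166, 0.29875
  X=1: 0.00000, 0.45939, 0.23166, 0.45939
  X=2: 0.14361, 0.35221, 0.00000, 0.29875
  (cells with P = 0 contribute 0)
Sum of the 12 terms: H(X,Y) = 3.1026 bits

Marginal of X (row sums):
  P(X=0) = 5/36 + 1/18 + 1/18 + 1/12 = 1/3
  P(X=1) = 0 + 7/36 + 1/18 + 7/36 = 4/9
  P(X=2) = 1/36 + 1/9 + 0 + 1/12 = 2/9
H(X) = -[(1/3)·log₂(1/3) + (4/9)·log₂(4/9) + (2/9)·log₂(2/9)]
  = 0.52832 + 0.51997 + 0.48221 = 1.5305 bits

H(Y|X) = H(X,Y) - H(X) = 3.1026 - 1.5305 = 1.5721 bits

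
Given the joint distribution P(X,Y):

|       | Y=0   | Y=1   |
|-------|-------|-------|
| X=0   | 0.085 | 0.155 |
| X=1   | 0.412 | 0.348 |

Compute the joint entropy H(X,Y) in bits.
1.7762 bits

H(X,Y) = -Σ_{x,y} P(x,y) log₂ P(x,y). Per-cell terms -P(x,y)·log₂P(x,y):
  X=0: 0.3023, 0.4169
  X=1: 0.5271, 0.5299
Sum of the 4 terms: H(X,Y) = 1.7762 bits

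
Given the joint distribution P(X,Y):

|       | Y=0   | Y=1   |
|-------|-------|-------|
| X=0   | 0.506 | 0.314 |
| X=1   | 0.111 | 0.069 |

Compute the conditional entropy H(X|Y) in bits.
0.6801 bits

H(X|Y) = H(X,Y) - H(Y)

H(X,Y) = -Σ_{x,y} P(x,y) log₂ P(x,y). Per-cell terms -P(x,y)·log₂P(x,y):
  X=0: 0.4973, 0.5247
  X=1: 0.3520, 0.2662
Sum of the 4 terms: H(X,Y) = 1.6402 bits

Marginal of Y (column sums):
  P(Y=0) = 0.506 + 0.111 = 0.617
  P(Y=1) = 0.314 + 0.069 = 0.383
H(Y) = -[0.617·log₂(0.617) + 0.383·log₂(0.383)]
  = 0.4298 + 0.5303 = 0.9601 bits

H(X|Y) = H(X,Y) - H(Y) = 1.6402 - 0.9601 = 0.6801 bits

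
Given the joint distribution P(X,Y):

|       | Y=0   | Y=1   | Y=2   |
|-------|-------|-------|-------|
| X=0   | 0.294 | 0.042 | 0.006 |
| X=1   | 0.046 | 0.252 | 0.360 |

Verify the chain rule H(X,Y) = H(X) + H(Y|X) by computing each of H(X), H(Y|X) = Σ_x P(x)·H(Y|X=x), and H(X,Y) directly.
H(X) = 0.9267 bits, H(Y|X) = 1.0649 bits, H(X,Y) = 1.9917 bits

Marginal of X (row sums):
  P(X=0) = 0.294 + 0.042 + 0.006 = 0.342
  P(X=1) = 0.046 + 0.252 + 0.360 = 0.658
H(X) = -[0.342·log₂(0.342) + 0.658·log₂(0.658)]
  = 0.52939 + 0.39733 = 0.9267 bits

H(Y|X) = Σ_x P(x)·H(Y|X=x):
  X=0: P(X=0) = 0.342, P(Y|X=0) = (49/57, 7/57, 1/57) → H(Y|X=0) = 0.66145
  X=1: P(X=1) = 0.658, P(Y|X=1) = (23/329, 18/47, 180/329) → H(Y|X=1) = 1.27467
H(Y|X) = 0.342·0.66145 + 0.658·1.27467 = 1.0649 bits

H(X,Y) = -Σ_{x,y} P(x,y) log₂ P(x,y). Per-cell terms -P(x,y)·log₂P(x,y):
  X=0: 0.51924, 0.19209, 0.04428
  X=1: 0.20434, 0.50110, 0.53062
Sum of the 6 terms: H(X,Y) = 1.9917 bits

Chain rule check:
  H(X) + H(Y|X) = 0.9267 + 1.0649 = 1.9916 bits
  H(X,Y) = 1.9917 bits
✓ Chain rule verified (Δ = 0.0001 is 4-dp rounding noise: each of the three values was rounded independently).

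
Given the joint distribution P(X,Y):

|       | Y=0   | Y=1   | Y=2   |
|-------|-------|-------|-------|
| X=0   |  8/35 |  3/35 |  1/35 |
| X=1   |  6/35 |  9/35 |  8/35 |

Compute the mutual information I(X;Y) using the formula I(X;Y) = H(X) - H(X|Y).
0.1259 bits

I(X;Y) = H(X) - H(X|Y)

Marginal of X (row sums):
  P(X=0) = 8/35 + 3/35 + 1/35 = 12/35
  P(X=1) = 6/35 + 9/35 + 8/35 = 23/35
H(X) = -[(12/35)·log₂(12/35) + (23/35)·log₂(23/35)]
  = 0.52948 + 0.39805 = 0.92753 bits

Marginal of Y (column sums):
  P(Y=0) = 8/35 + 6/35 = 2/5
  P(Y=1) = 3/35 + 9/35 = 12/35
  P(Y=2) = 1/35 + 8/35 = 9/35
H(X|Y) = Σ_y P(y)·H(X|Y=y):
  Y=0: P(Y=0) = 2/5, P(X|Y=0) = (4/7, 3/7) → H(X|Y=0) = 0.98523
  Y=1: P(Y=1) = 12/35, P(X|Y=1) = (1/4, 3/4) → H(X|Y=1) = 0.81128
  Y=2: P(Y=2) = 9/35, P(X|Y=2) = (1/9, 8/9) → H(X|Y=2) = 0.50326
H(X|Y) = (2/5)·0.98523 + (12/35)·0.81128 + (9/35)·0.50326 = 0.80165 bits

I(X;Y) = H(X) - H(X|Y) = 0.92753 - 0.80165 = 0.1259 bits

Cross-check via I(X;Y) = H(X) + H(Y) - H(X,Y): computing H(Y) from the column sums and H(X,Y) from the 6 cells in the same way gives H(Y) = 1.56209 bits and H(X,Y) = 2.36374 bits, so
I(X;Y) = 0.92753 + 1.56209 - 2.36374 = 0.1259 bits ✓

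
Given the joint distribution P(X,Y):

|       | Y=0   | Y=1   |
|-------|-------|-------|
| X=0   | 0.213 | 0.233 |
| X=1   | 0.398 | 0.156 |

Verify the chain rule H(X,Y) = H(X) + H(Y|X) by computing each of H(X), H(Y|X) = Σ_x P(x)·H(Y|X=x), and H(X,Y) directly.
H(X) = 0.9916 bits, H(Y|X) = 0.9205 bits, H(X,Y) = 1.9120 bits

Marginal of X (row sums):
  P(X=0) = 0.213 + 0.233 = 0.446
  P(X=1) = 0.398 + 0.156 = 0.554
H(X) = -[0.446·log₂(0.446) + 0.554·log₂(0.554)]
  = 0.51954 + 0.47203 = 0.9916 bits

H(Y|X) = Σ_x P(x)·H(Y|X=x):
  X=0: P(X=0) = 0.446, P(Y|X=0) = (213/446, 233/446) → H(Y|X=0) = 0.99855
  X=1: P(X=1) = 0.554, P(Y|X=1) = (199/277, 78/277) → H(Y|X=1) = 0.85761
H(Y|X) = 0.446·0.99855 + 0.554·0.85761 = 0.9205 bits

H(X,Y) = -Σ_{x,y} P(x,y) log₂ P(x,y). Per-cell terms -P(x,y)·log₂P(x,y):
  X=0: 0.47522, 0.48967
  X=1: 0.52901, 0.41814
Sum of the 4 terms: H(X,Y) = 1.9120 bits

Chain rule check:
  H(X) + H(Y|X) = 0.9916 + 0.9205 = 1.9121 bits
  H(X,Y) = 1.9120 bits
✓ Chain rule verified (Δ = 0.0001 is 4-dp rounding noise: each of the three values was rounded independently).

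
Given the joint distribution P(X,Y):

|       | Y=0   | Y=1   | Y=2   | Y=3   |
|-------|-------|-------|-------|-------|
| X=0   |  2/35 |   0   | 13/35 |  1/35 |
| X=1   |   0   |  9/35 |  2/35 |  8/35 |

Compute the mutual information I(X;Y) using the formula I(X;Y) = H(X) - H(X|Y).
0.6225 bits

I(X;Y) = H(X) - H(X|Y)

Marginal of X (row sums):
  P(X=0) = 2/35 + 0 + 13/35 + 1/35 = 16/35
  P(X=1) = 0 + 9/35 + 2/35 + 8/35 = 19/35
H(X) = -[(16/35)·log₂(16/35) + (19/35)·log₂(19/35)]
  = 0.5162 + 0.4785 = 0.9947 bits

Marginal of Y (column sums):
  P(Y=0) = 2/35 + 0 = 2/35
  P(Y=1) = 0 + 9/35 = 9/35
  P(Y=2) = 13/35 + 2/35 = 3/7
  P(Y=3) = 1/35 + 8/35 = 9/35
H(X|Y) = Σ_y P(y)·H(X|Y=y):
  Y=0: P(Y=0) = 2/35, P(X|Y=0) = (1, 0) → H(X|Y=0) = 0.0000
  Y=1: P(Y=1) = 9/35, P(X|Y=1) = (0, 1) → H(X|Y=1) = 0.0000
  Y=2: P(Y=2) = 3/7, P(X|Y=2) = (13/15, 2/15) → H(X|Y=2) = 0.5665
  Y=3: P(Y=3) = 9/35, P(X|Y=3) = (1/9, 8/9) → H(X|Y=3) = 0.5033
H(X|Y) = (2/35)·0.0000 + (9/35)·0.0000 + (3/7)·0.5665 + (9/35)·0.5033 = 0.3722 bits

I(X;Y) = H(X) - H(X|Y) = 0.9947 - 0.3722 = 0.6225 bits

Cross-check via I(X;Y) = H(X) + H(Y) - H(X,Y): computing H(Y) from the column sums and H(X,Y) from the 8 cells in the same way gives H(Y) = 1.7675 bits and H(X,Y) = 2.1397 bits, so
I(X;Y) = 0.9947 + 1.7675 - 2.1397 = 0.6225 bits ✓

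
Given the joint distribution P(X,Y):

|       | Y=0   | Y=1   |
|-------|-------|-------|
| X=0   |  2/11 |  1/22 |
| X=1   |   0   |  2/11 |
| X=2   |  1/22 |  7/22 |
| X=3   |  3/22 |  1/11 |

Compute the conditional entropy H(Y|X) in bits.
0.5824 bits

H(Y|X) = H(X,Y) - H(X)

H(X,Y) = -Σ_{x,y} P(x,y) log₂ P(x,y). Per-cell terms -P(x,y)·log₂P(x,y):
  X=0: 0.44717, 0.20270
  X=1: 0.00000, 0.44717
  X=2: 0.20270, 0.52566
  X=3: 0.39197, 0.31449
  (cells with P = 0 contribute 0)
Sum of the 8 terms: H(X,Y) = 2.5319 bits

Marginal of X (row sums):
  P(X=0) = 2/11 + 1/22 = 5/22
  P(X=1) = 0 + 2/11 = 2/11
  P(X=2) = 1/22 + 7/22 = 4/11
  P(X=3) = 3/22 + 1/11 = 5/22
H(X) = -[(5/22)·log₂(5/22) + (2/11)·log₂(2/11) + (4/11)·log₂(4/11) + (5/22)·log₂(5/22)]
  = 0.48580 + 0.44717 + 0.53070 + 0.48580 = 1.9495 bits

H(Y|X) = H(X,Y) - H(X) = 2.5319 - 1.9495 = 0.5824 bits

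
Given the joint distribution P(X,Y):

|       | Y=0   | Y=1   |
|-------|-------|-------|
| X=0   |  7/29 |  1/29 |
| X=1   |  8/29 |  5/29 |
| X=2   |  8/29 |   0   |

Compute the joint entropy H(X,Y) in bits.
2.1248 bits

H(X,Y) = -Σ_{x,y} P(x,y) log₂ P(x,y). Per-cell terms -P(x,y)·log₂P(x,y):
  X=0: 0.4950, 0.1675
  X=1: 0.5125, 0.4373
  X=2: 0.5125, 0.0000
  (cells with P = 0 contribute 0)
Sum of the 6 terms: H(X,Y) = 2.1248 bits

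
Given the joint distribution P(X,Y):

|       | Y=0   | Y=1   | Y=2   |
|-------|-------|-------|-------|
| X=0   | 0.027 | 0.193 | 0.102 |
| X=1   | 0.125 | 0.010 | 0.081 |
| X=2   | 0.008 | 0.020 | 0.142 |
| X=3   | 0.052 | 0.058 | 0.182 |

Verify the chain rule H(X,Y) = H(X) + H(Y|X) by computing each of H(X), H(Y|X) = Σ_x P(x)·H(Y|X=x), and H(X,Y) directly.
H(X) = 1.9571 bits, H(Y|X) = 1.1885 bits, H(X,Y) = 3.1457 bits

Marginal of X (row sums):
  P(X=0) = 0.027 + 0.193 + 0.102 = 0.322
  P(X=1) = 0.125 + 0.010 + 0.081 = 0.216
  P(X=2) = 0.008 + 0.020 + 0.142 = 0.170
  P(X=3) = 0.052 + 0.058 + 0.182 = 0.292
H(X) = -[0.322·log₂(0.322) + 0.216·log₂(0.216) + 0.170·log₂(0.170) + 0.292·log₂(0.292)]
  = 0.526427 + 0.477554 + 0.434587 + 0.518580 = 1.9571 bits

H(Y|X) = Σ_x P(x)·H(Y|X=x):
  X=0: P(X=0) = 0.322, P(Y|X=0) = (27/322, 193/322, 51/161) → H(Y|X=0) = 1.267831
  X=1: P(X=1) = 0.216, P(Y|X=1) = (125/216, 5/108, 3/8) → H(Y|X=1) = 1.192526
  X=2: P(X=2) = 0.170, P(Y|X=2) = (4/85, 2/17, 71/85) → H(Y|X=2) = 0.787611
  X=3: P(X=3) = 0.292, P(Y|X=3) = (13/73, 29/146, 91/146) → H(Y|X=3) = 1.331590
H(Y|X) = 0.322·1.267831 + 0.216·1.192526 + 0.170·0.787611 + 0.292·1.331590 = 1.1885 bits

H(X,Y) = -Σ_{x,y} P(x,y) log₂ P(x,y). Per-cell terms -P(x,y)·log₂P(x,y):
  X=0: 0.140694, 0.458052, 0.335923
  X=1: 0.375000, 0.066439, 0.293701
  X=2: 0.055726, 0.112877, 0.399877
  X=3: 0.221798, 0.238253, 0.447354
Sum of the 12 terms: H(X,Y) = 3.1457 bits

Chain rule check:
  H(X) + H(Y|X) = 1.9571 + 1.1885 = 3.1456 bits
  H(X,Y) = 3.1457 bits
✓ Chain rule verified (Δ = 0.0001 is 4-dp rounding noise: each of the three values was rounded independently).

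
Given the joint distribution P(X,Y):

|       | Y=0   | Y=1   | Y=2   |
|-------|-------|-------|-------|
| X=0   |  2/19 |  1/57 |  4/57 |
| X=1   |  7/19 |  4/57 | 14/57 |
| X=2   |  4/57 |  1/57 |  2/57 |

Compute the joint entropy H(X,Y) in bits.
2.5513 bits

H(X,Y) = -Σ_{x,y} P(x,y) log₂ P(x,y). Per-cell terms -P(x,y)·log₂P(x,y):
  X=0: 0.3419, 0.1023, 0.2690
  X=1: 0.5307, 0.2690, 0.4975
  X=2: 0.2690, 0.1023, 0.1696
Sum of the 9 terms: H(X,Y) = 2.5513 bits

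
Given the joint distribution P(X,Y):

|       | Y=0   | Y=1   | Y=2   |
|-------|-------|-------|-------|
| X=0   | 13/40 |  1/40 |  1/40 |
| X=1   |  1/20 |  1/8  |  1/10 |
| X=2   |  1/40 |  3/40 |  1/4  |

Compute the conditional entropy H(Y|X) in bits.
1.0568 bits

H(Y|X) = H(X,Y) - H(X)

H(X,Y) = -Σ_{x,y} P(x,y) log₂ P(x,y). Per-cell terms -P(x,y)·log₂P(x,y):
  X=0: 0.52698, 0.13305, 0.13305
  X=1: 0.21610, 0.37500, 0.33219
  X=2: 0.13305, 0.28027, 0.50000
Sum of the 9 terms: H(X,Y) = 2.6297 bits

Marginal of X (row sums):
  P(X=0) = 13/40 + 1/40 + 1/40 = 3/8
  P(X=1) = 1/20 + 1/8 + 1/10 = 11/40
  P(X=2) = 1/40 + 3/40 + 1/4 = 7/20
H(X) = -[(3/8)·log₂(3/8) + (11/40)·log₂(11/40) + (7/20)·log₂(7/20)]
  = 0.53064 + 0.51219 + 0.53010 = 1.5729 bits

H(Y|X) = H(X,Y) - H(X) = 2.6297 - 1.5729 = 1.0568 bits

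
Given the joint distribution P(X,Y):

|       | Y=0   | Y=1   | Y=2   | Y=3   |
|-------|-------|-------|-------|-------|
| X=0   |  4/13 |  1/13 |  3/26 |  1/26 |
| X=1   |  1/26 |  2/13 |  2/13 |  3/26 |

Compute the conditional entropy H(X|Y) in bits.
0.7762 bits

H(X|Y) = H(X,Y) - H(Y)

H(X,Y) = -Σ_{x,y} P(x,y) log₂ P(x,y). Per-cell terms -P(x,y)·log₂P(x,y):
  X=0: 0.52321, 0.28465, 0.35948, 0.18079
  X=1: 0.18079, 0.41545, 0.41545, 0.35948
Sum of the 8 terms: H(X,Y) = 2.7193 bits

Marginal of Y (column sums):
  P(Y=0) = 4/13 + 1/26 = 9/26
  P(Y=1) = 1/13 + 2/13 = 3/13
  P(Y=2) = 3/26 + 2/13 = 7/26
  P(Y=3) = 1/26 + 3/26 = 2/13
H(Y) = -[(9/26)·log₂(9/26) + (3/13)·log₂(3/13) + (7/26)·log₂(7/26) + (2/13)·log₂(2/13)]
  = 0.52979 + 0.48819 + 0.50968 + 0.41545 = 1.9431 bits

H(X|Y) = H(X,Y) - H(Y) = 2.7193 - 1.9431 = 0.7762 bits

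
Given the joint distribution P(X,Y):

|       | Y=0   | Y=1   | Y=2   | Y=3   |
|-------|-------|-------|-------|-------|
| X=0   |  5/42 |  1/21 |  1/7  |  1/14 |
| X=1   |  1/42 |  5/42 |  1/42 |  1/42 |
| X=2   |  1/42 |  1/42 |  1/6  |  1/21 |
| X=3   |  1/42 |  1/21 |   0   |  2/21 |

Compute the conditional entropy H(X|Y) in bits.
1.5859 bits

H(X|Y) = H(X,Y) - H(Y)

H(X,Y) = -Σ_{x,y} P(x,y) log₂ P(x,y). Per-cell terms -P(x,y)·log₂P(x,y):
  X=0: 0.36552, 0.20916, 0.40105, 0.27195
  X=1: 0.12839, 0.36552, 0.12839, 0.12839
  X=2: 0.12839, 0.12839, 0.43083, 0.20916
  X=3: 0.12839, 0.20916, 0.00000, 0.32308
  (cells with P = 0 contribute 0)
Sum of the 16 terms: H(X,Y) = 3.5558 bits

Marginal of Y (column sums):
  P(Y=0) = 5/42 + 1/42 + 1/42 + 1/42 = 4/21
  P(Y=1) = 1/21 + 5/42 + 1/42 + 1/21 = 5/21
  P(Y=2) = 1/7 + 1/42 + 1/6 + 0 = 1/3
  P(Y=3) = 1/14 + 1/42 + 1/21 + 2/21 = 5/21
H(Y) = -[(4/21)·log₂(4/21) + (5/21)·log₂(5/21) + (1/3)·log₂(1/3) + (5/21)·log₂(5/21)]
  = 0.45568 + 0.49295 + 0.52832 + 0.49295 = 1.9699 bits

H(X|Y) = H(X,Y) - H(Y) = 3.5558 - 1.9699 = 1.5859 bits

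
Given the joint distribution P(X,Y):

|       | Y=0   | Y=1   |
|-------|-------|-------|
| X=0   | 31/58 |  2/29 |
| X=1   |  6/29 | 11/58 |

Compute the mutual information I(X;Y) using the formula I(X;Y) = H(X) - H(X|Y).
0.1193 bits

I(X;Y) = H(X) - H(X|Y)

Marginal of X (row sums):
  P(X=0) = 31/58 + 2/29 = 35/58
  P(X=1) = 6/29 + 11/58 = 23/58
H(X) = -[(35/58)·log₂(35/58) + (23/58)·log₂(23/58)]
  = 0.4397 + 0.5292 = 0.9689 bits

Marginal of Y (column sums):
  P(Y=0) = 31/58 + 6/29 = 43/58
  P(Y=1) = 2/29 + 11/58 = 15/58
H(X|Y) = Σ_y P(y)·H(X|Y=y):
  Y=0: P(Y=0) = 43/58, P(X|Y=0) = (31/43, 12/43) → H(X|Y=0) = 0.8542
  Y=1: P(Y=1) = 15/58, P(X|Y=1) = (4/15, 11/15) → H(X|Y=1) = 0.8366
H(X|Y) = (43/58)·0.8542 + (15/58)·0.8366 = 0.8496 bits

I(X;Y) = H(X) - H(X|Y) = 0.9689 - 0.8496 = 0.1193 bits

Cross-check via I(X;Y) = H(X) + H(Y) - H(X,Y): computing H(Y) from the column sums and H(X,Y) from the 4 cells in the same way gives H(Y) = 0.8247 bits and H(X,Y) = 1.6743 bits, so
I(X;Y) = 0.9689 + 0.8247 - 1.6743 = 0.1193 bits ✓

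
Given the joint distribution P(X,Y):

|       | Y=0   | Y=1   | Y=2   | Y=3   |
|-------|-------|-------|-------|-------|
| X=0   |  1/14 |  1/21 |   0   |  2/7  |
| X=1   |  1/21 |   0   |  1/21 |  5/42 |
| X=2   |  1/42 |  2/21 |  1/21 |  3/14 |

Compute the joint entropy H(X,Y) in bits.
2.9182 bits

H(X,Y) = -Σ_{x,y} P(x,y) log₂ P(x,y). Per-cell terms -P(x,y)·log₂P(x,y):
  X=0: 0.27195, 0.20916, 0.00000, 0.51639
  X=1: 0.20916, 0.00000, 0.20916, 0.36552
  X=2: 0.12839, 0.32308, 0.20916, 0.47623
  (cells with P = 0 contribute 0)
Sum of the 12 terms: H(X,Y) = 2.9182 bits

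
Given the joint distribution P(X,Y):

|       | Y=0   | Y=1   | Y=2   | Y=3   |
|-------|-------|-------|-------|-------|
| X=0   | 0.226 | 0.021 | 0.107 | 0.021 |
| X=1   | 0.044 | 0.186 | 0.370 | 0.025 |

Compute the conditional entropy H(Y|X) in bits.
1.4230 bits

H(Y|X) = H(X,Y) - H(X)

H(X,Y) = -Σ_{x,y} P(x,y) log₂ P(x,y). Per-cell terms -P(x,y)·log₂P(x,y):
  X=0: 0.48491, 0.11704, 0.34500, 0.11704
  X=1: 0.19828, 0.45135, 0.53073, 0.13305
Sum of the 8 terms: H(X,Y) = 2.3774 bits

Marginal of X (row sums):
  P(X=0) = 0.226 + 0.021 + 0.107 + 0.021 = 0.375
  P(X=1) = 0.044 + 0.186 + 0.370 + 0.025 = 0.625
H(X) = -[0.375·log₂(0.375) + 0.625·log₂(0.625)]
  = 0.53064 + 0.42379 = 0.9544 bits

H(Y|X) = H(X,Y) - H(X) = 2.3774 - 0.9544 = 1.4230 bits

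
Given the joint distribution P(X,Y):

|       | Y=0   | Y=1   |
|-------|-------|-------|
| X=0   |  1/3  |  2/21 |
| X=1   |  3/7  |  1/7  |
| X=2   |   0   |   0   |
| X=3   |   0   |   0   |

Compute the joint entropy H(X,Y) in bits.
1.7763 bits

H(X,Y) = -Σ_{x,y} P(x,y) log₂ P(x,y). Per-cell terms -P(x,y)·log₂P(x,y):
  X=0: 0.52832, 0.32308
  X=1: 0.52388, 0.40105
  X=2: 0.00000, 0.00000
  X=3: 0.00000, 0.00000
  (cells with P = 0 contribute 0)
Sum of the 8 terms: H(X,Y) = 1.7763 bits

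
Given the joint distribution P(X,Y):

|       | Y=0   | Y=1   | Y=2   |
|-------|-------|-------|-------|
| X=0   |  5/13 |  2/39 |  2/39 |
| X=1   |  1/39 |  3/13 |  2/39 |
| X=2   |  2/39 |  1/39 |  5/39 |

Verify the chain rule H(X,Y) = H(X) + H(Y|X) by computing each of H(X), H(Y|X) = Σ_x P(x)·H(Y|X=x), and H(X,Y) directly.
H(X) = 1.4974 bits, H(Y|X) = 1.0510 bits, H(X,Y) = 2.5484 bits

Marginal of X (row sums):
  P(X=0) = 5/13 + 2/39 + 2/39 = 19/39
  P(X=1) = 1/39 + 3/13 + 2/39 = 4/13
  P(X=2) = 2/39 + 1/39 + 5/39 = 8/39
H(X) = -[(19/39)·log₂(19/39) + (4/13)·log₂(4/13) + (8/39)·log₂(8/39)]
  = 0.505436 + 0.523212 + 0.468800 = 1.4974 bits

H(Y|X) = Σ_x P(x)·H(Y|X=x):
  X=0: P(X=0) = 19/39, P(Y|X=0) = (15/19, 2/19, 2/19) → H(Y|X=0) = 0.953014
  X=1: P(X=1) = 4/13, P(Y|X=1) = (1/12, 3/4, 1/6) → H(Y|X=1) = 1.040852
  X=2: P(X=2) = 8/39, P(Y|X=2) = (1/4, 1/8, 5/8) → H(Y|X=2) = 1.298795
H(Y|X) = (19/39)·0.953014 + (4/13)·1.040852 + (8/39)·1.298795 = 1.0510 bits

H(X,Y) = -Σ_{x,y} P(x,y) log₂ P(x,y). Per-cell terms -P(x,y)·log₂P(x,y):
  X=0: 0.530197, 0.219764, 0.219764
  X=1: 0.135523, 0.488187, 0.219764
  X=2: 0.219764, 0.135523, 0.379933
Sum of the 9 terms: H(X,Y) = 2.5484 bits

Chain rule check:
  H(X) + H(Y|X) = 1.4974 + 1.0510 = 2.5484 bits
  H(X,Y) = 2.5484 bits
✓ Chain rule verified.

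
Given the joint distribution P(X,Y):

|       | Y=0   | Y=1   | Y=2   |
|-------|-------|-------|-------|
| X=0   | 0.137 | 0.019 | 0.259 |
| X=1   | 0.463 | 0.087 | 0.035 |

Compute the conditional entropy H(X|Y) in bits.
0.6918 bits

H(X|Y) = H(X,Y) - H(Y)

H(X,Y) = -Σ_{x,y} P(x,y) log₂ P(x,y). Per-cell terms -P(x,y)·log₂P(x,y):
  X=0: 0.39288, 0.10864, 0.50478
  X=1: 0.51435, 0.30649, 0.16928
Sum of the 6 terms: H(X,Y) = 1.9964 bits

Marginal of Y (column sums):
  P(Y=0) = 0.137 + 0.463 = 0.600
  P(Y=1) = 0.019 + 0.087 = 0.106
  P(Y=2) = 0.259 + 0.035 = 0.294
H(Y) = -[0.600·log₂(0.600) + 0.106·log₂(0.106) + 0.294·log₂(0.294)]
  = 0.44218 + 0.34321 + 0.51924 = 1.3046 bits

H(X|Y) = H(X,Y) - H(Y) = 1.9964 - 1.3046 = 0.6918 bits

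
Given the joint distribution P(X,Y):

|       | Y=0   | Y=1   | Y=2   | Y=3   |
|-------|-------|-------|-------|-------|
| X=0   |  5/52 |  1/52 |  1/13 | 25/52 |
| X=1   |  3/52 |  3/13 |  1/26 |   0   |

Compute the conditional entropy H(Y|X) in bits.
1.2218 bits

H(Y|X) = H(X,Y) - H(X)

H(X,Y) = -Σ_{x,y} P(x,y) log₂ P(x,y). Per-cell terms -P(x,y)·log₂P(x,y):
  X=0: 0.32486, 0.10962, 0.28465, 0.50797
  X=1: 0.23743, 0.48819, 0.18079, 0.00000
  (cells with P = 0 contribute 0)
Sum of the 8 terms: H(X,Y) = 2.13351 bits

Marginal of X (row sums):
  P(X=0) = 5/52 + 1/52 + 1/13 + 25/52 = 35/52
  P(X=1) = 3/52 + 3/13 + 1/26 + 0 = 17/52
H(X) = -[(35/52)·log₂(35/52) + (17/52)·log₂(17/52)]
  = 0.38443 + 0.52732 = 0.91175 bits

H(Y|X) = H(X,Y) - H(X) = 2.13351 - 0.91175 = 1.2218 bits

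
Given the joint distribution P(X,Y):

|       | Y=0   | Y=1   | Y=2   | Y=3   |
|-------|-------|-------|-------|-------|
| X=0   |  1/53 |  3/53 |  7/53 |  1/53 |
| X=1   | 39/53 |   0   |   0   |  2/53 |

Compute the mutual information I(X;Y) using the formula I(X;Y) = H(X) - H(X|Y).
0.5924 bits

I(X;Y) = H(X) - H(X|Y)

Marginal of X (row sums):
  P(X=0) = 1/53 + 3/53 + 7/53 + 1/53 = 12/53
  P(X=1) = 39/53 + 0 + 0 + 2/53 = 41/53
H(X) = -[(12/53)·log₂(12/53) + (41/53)·log₂(41/53)]
  = 0.48520 + 0.28651 = 0.77171 bits

Marginal of Y (column sums):
  P(Y=0) = 1/53 + 39/53 = 40/53
  P(Y=1) = 3/53 + 0 = 3/53
  P(Y=2) = 7/53 + 0 = 7/53
  P(Y=3) = 1/53 + 2/53 = 3/53
H(X|Y) = Σ_y P(y)·H(X|Y=y):
  Y=0: P(Y=0) = 40/53, P(X|Y=0) = (1/40, 39/40) → H(X|Y=0) = 0.16866
  Y=1: P(Y=1) = 3/53, P(X|Y=1) = (1, 0) → H(X|Y=1) = 0.00000
  Y=2: P(Y=2) = 7/53, P(X|Y=2) = (1, 0) → H(X|Y=2) = 0.00000
  Y=3: P(Y=3) = 3/53, P(X|Y=3) = (1/3, 2/3) → H(X|Y=3) = 0.91830
H(X|Y) = (40/53)·0.16866 + (3/53)·0.00000 + (7/53)·0.00000 + (3/53)·0.91830 = 0.17927 bits

I(X;Y) = H(X) - H(X|Y) = 0.77171 - 0.17927 = 0.5924 bits

Cross-check via I(X;Y) = H(X) + H(Y) - H(X,Y): computing H(Y) from the column sums and H(X,Y) from the 8 cells in the same way gives H(Y) = 1.16116 bits and H(X,Y) = 1.34043 bits, so
I(X;Y) = 0.77171 + 1.16116 - 1.34043 = 0.5924 bits ✓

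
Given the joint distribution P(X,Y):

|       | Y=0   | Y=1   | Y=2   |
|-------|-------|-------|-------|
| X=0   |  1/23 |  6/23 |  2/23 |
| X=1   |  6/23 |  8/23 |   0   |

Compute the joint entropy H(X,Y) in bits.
2.0445 bits

H(X,Y) = -Σ_{x,y} P(x,y) log₂ P(x,y). Per-cell terms -P(x,y)·log₂P(x,y):
  X=0: 0.196677, 0.505722, 0.306397
  X=1: 0.505722, 0.529935, 0.000000
  (cells with P = 0 contribute 0)
Sum of the 6 terms: H(X,Y) = 2.0445 bits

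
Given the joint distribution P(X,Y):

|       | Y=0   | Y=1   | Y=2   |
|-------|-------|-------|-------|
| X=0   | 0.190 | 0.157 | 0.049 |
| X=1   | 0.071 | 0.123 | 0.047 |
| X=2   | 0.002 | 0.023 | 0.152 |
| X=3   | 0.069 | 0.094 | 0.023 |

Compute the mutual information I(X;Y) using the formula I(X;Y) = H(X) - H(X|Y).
0.2791 bits

I(X;Y) = H(X) - H(X|Y)

Marginal of X (row sums):
  P(X=0) = 0.190 + 0.157 + 0.049 = 0.396
  P(X=1) = 0.071 + 0.123 + 0.047 = 0.241
  P(X=2) = 0.002 + 0.023 + 0.152 = 0.177
  P(X=3) = 0.069 + 0.094 + 0.023 = 0.186
H(X) = -[0.396·log₂(0.396) + 0.241·log₂(0.241) + 0.177·log₂(0.177) + 0.186·log₂(0.186)]
  = 0.5292 + 0.4947 + 0.4422 + 0.4514 = 1.9175 bits

Marginal of Y (column sums):
  P(Y=0) = 0.190 + 0.071 + 0.002 + 0.069 = 0.332
  P(Y=1) = 0.157 + 0.123 + 0.023 + 0.094 = 0.397
  P(Y=2) = 0.049 + 0.047 + 0.152 + 0.023 = 0.271
H(X|Y) = Σ_y P(y)·H(X|Y=y):
  Y=0: P(Y=0) = 0.332, P(X|Y=0) = (95/166, 71/332, 1/166, 69/332) → H(X|Y=0) = 1.4522
  Y=1: P(Y=1) = 0.397, P(X|Y=1) = (157/397, 123/397, 23/397, 94/397) → H(X|Y=1) = 1.7832
  Y=2: P(Y=2) = 0.271, P(X|Y=2) = (49/271, 47/271, 152/271, 23/271) → H(X|Y=2) = 1.6544
H(X|Y) = 0.332·1.4522 + 0.397·1.7832 + 0.271·1.6544 = 1.6384 bits

I(X;Y) = H(X) - H(X|Y) = 1.9175 - 1.6384 = 0.2791 bits

Cross-check via I(X;Y) = H(X) + H(Y) - H(X,Y): computing H(Y) from the column sums and H(X,Y) from the 12 cells in the same way gives H(Y) = 1.5677 bits and H(X,Y) = 3.2061 bits, so
I(X;Y) = 1.9175 + 1.5677 - 3.2061 = 0.2791 bits ✓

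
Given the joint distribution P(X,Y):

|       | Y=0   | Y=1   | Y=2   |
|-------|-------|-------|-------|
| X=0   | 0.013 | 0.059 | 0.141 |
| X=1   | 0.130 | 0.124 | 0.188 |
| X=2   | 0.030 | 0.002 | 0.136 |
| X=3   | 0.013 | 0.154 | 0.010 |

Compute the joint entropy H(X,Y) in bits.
3.0549 bits

H(X,Y) = -Σ_{x,y} P(x,y) log₂ P(x,y). Per-cell terms -P(x,y)·log₂P(x,y):
  X=0: 0.08145, 0.24091, 0.39850
  X=1: 0.38264, 0.37344, 0.45330
  X=2: 0.15177, 0.01793, 0.39145
  X=3: 0.08145, 0.41565, 0.06644
Sum of the 12 terms: H(X,Y) = 3.0549 bits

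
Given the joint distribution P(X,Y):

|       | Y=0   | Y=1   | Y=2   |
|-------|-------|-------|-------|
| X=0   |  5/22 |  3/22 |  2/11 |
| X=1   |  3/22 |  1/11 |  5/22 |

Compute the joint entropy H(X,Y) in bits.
2.5172 bits

H(X,Y) = -Σ_{x,y} P(x,y) log₂ P(x,y). Per-cell terms -P(x,y)·log₂P(x,y):
  X=0: 0.48580, 0.39197, 0.44717
  X=1: 0.39197, 0.31449, 0.48580
Sum of the 6 terms: H(X,Y) = 2.5172 bits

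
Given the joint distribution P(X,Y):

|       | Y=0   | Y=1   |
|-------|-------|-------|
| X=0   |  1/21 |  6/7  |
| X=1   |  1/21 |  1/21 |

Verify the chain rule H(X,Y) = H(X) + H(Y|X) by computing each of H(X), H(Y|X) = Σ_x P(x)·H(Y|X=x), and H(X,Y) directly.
H(X) = 0.4537 bits, H(Y|X) = 0.3644 bits, H(X,Y) = 0.8181 bits

Marginal of X (row sums):
  P(X=0) = 1/21 + 6/7 = 19/21
  P(X=1) = 1/21 + 1/21 = 2/21
H(X) = -[(19/21)·log₂(19/21) + (2/21)·log₂(2/21)]
  = 0.13064 + 0.32308 = 0.4537 bits

H(Y|X) = Σ_x P(x)·H(Y|X=x):
  X=0: P(X=0) = 19/21, P(Y|X=0) = (1/19, 18/19) → H(Y|X=0) = 0.29747
  X=1: P(X=1) = 2/21, P(Y|X=1) = (1/2, 1/2) → H(Y|X=1) = 1.00000
H(Y|X) = (19/21)·0.29747 + (2/21)·1.00000 = 0.3644 bits

H(X,Y) = -Σ_{x,y} P(x,y) log₂ P(x,y). Per-cell terms -P(x,y)·log₂P(x,y):
  X=0: 0.20916, 0.19062
  X=1: 0.20916, 0.20916
Sum of the 4 terms: H(X,Y) = 0.8181 bits

Chain rule check:
  H(X) + H(Y|X) = 0.4537 + 0.3644 = 0.8181 bits
  H(X,Y) = 0.8181 bits
✓ Chain rule verified.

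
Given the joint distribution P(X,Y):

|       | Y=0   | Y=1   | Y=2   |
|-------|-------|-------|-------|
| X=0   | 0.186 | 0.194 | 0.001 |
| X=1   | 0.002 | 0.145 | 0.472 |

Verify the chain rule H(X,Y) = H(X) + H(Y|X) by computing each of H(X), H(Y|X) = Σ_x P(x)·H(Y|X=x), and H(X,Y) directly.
H(X) = 0.9587 bits, H(Y|X) = 0.8947 bits, H(X,Y) = 1.8534 bits

Marginal of X (row sums):
  P(X=0) = 0.186 + 0.194 + 0.001 = 0.381
  P(X=1) = 0.002 + 0.145 + 0.472 = 0.619
H(X) = -[0.381·log₂(0.381) + 0.619·log₂(0.619)]
  = 0.53040 + 0.42834 = 0.9587 bits

H(Y|X) = Σ_x P(x)·H(Y|X=x):
  X=0: P(X=0) = 0.381, P(Y|X=0) = (62/127, 194/381, 1/381) → H(Y|X=0) = 1.02334
  X=1: P(X=1) = 0.619, P(Y|X=1) = (2/619, 145/619, 472/619) → H(Y|X=1) = 0.81548
H(Y|X) = 0.381·1.02334 + 0.619·0.81548 = 0.8947 bits

H(X,Y) = -Σ_{x,y} P(x,y) log₂ P(x,y). Per-cell terms -P(x,y)·log₂P(x,y):
  X=0: 0.45135, 0.45898, 0.00997
  X=1: 0.01793, 0.40395, 0.51124
Sum of the 6 terms: H(X,Y) = 1.8534 bits

Chain rule check:
  H(X) + H(Y|X) = 0.9587 + 0.8947 = 1.8534 bits
  H(X,Y) = 1.8534 bits
✓ Chain rule verified.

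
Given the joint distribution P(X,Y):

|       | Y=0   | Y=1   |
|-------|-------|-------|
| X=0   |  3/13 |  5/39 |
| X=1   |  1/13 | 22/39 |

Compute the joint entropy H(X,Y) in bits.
1.6187 bits

H(X,Y) = -Σ_{x,y} P(x,y) log₂ P(x,y). Per-cell terms -P(x,y)·log₂P(x,y):
  X=0: 0.48819, 0.37993
  X=1: 0.28465, 0.46593
Sum of the 4 terms: H(X,Y) = 1.6187 bits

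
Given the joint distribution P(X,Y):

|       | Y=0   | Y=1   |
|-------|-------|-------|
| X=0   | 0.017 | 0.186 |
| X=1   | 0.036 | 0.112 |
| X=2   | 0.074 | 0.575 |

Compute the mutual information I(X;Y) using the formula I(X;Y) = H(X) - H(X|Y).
0.0142 bits

I(X;Y) = H(X) - H(X|Y)

Marginal of X (row sums):
  P(X=0) = 0.017 + 0.186 = 0.203
  P(X=1) = 0.036 + 0.112 = 0.148
  P(X=2) = 0.074 + 0.575 = 0.649
H(X) = -[0.203·log₂(0.203) + 0.148·log₂(0.148) + 0.649·log₂(0.649)]
  = 0.46699 + 0.40794 + 0.40479 = 1.27972 bits

Marginal of Y (column sums):
  P(Y=0) = 0.017 + 0.036 + 0.074 = 0.127
  P(Y=1) = 0.186 + 0.112 + 0.575 = 0.873
H(X|Y) = Σ_y P(y)·H(X|Y=y):
  Y=0: P(Y=0) = 0.127, P(X|Y=0) = (17/127, 36/127, 74/127) → H(X|Y=0) = 1.35795
  Y=1: P(Y=1) = 0.873, P(X|Y=1) = (62/291, 112/873, 575/873) → H(X|Y=1) = 1.25211
H(X|Y) = 0.127·1.35795 + 0.873·1.25211 = 1.26555 bits

I(X;Y) = H(X) - H(X|Y) = 1.27972 - 1.26555 = 0.0142 bits

Cross-check via I(X;Y) = H(X) + H(Y) - H(X,Y): computing H(Y) from the column sums and H(X,Y) from the 6 cells in the same way gives H(Y) = 0.54915 bits and H(X,Y) = 1.81471 bits, so
I(X;Y) = 1.27972 + 0.54915 - 1.81471 = 0.0142 bits ✓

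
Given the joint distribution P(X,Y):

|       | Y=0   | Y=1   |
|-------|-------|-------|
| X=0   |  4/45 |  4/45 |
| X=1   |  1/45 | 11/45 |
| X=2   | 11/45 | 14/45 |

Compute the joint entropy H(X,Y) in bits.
2.2605 bits

H(X,Y) = -Σ_{x,y} P(x,y) log₂ P(x,y). Per-cell terms -P(x,y)·log₂P(x,y):
  X=0: 0.3104, 0.3104
  X=1: 0.1220, 0.4968
  X=2: 0.4968, 0.5241
Sum of the 6 terms: H(X,Y) = 2.2605 bits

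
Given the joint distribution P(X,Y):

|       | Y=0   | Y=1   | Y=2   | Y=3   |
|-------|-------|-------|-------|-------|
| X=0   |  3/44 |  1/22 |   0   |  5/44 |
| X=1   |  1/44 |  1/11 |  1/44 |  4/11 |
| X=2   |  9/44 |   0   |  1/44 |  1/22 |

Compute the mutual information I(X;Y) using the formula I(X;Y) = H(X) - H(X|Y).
0.3888 bits

I(X;Y) = H(X) - H(X|Y)

Marginal of X (row sums):
  P(X=0) = 3/44 + 1/22 + 0 + 5/44 = 5/22
  P(X=1) = 1/44 + 1/11 + 1/44 + 4/11 = 1/2
  P(X=2) = 9/44 + 0 + 1/44 + 1/22 = 3/11
H(X) = -[(5/22)·log₂(5/22) + (1/2)·log₂(1/2) + (3/11)·log₂(3/11)]
  = 0.48580 + 0.50000 + 0.51122 = 1.49702 bits

Marginal of Y (column sums):
  P(Y=0) = 3/44 + 1/44 + 9/44 = 13/44
  P(Y=1) = 1/22 + 1/11 + 0 = 3/22
  P(Y=2) = 0 + 1/44 + 1/44 = 1/22
  P(Y=3) = 5/44 + 4/11 + 1/22 = 23/44
H(X|Y) = Σ_y P(y)·H(X|Y=y):
  Y=0: P(Y=0) = 13/44, P(X|Y=0) = (3/13, 1/13, 9/13) → H(X|Y=0) = 1.14012
  Y=1: P(Y=1) = 3/22, P(X|Y=1) = (1/3, 2/3, 0) → H(X|Y=1) = 0.91830
  Y=2: P(Y=2) = 1/22, P(X|Y=2) = (0, 1/2, 1/2) → H(X|Y=2) = 1.00000
  Y=3: P(Y=3) = 23/44, P(X|Y=3) = (5/23, 16/23, 2/23) → H(X|Y=3) = 1.14923
H(X|Y) = (13/44)·1.14012 + (3/22)·0.91830 + (1/22)·1.00000 + (23/44)·1.14923 = 1.10826 bits

I(X;Y) = H(X) - H(X|Y) = 1.49702 - 1.10826 = 0.3888 bits

Cross-check via I(X;Y) = H(X) + H(Y) - H(X,Y): computing H(Y) from the column sums and H(X,Y) from the 12 cells in the same way gives H(Y) = 1.60358 bits and H(X,Y) = 2.71184 bits, so
I(X;Y) = 1.49702 + 1.60358 - 2.71184 = 0.3888 bits ✓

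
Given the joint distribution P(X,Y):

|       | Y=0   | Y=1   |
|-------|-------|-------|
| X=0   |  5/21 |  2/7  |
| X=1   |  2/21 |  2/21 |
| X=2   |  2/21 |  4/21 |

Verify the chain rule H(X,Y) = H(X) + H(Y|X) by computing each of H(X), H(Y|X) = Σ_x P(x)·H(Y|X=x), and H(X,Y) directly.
H(X) = 1.4607 bits, H(Y|X) = 0.9735 bits, H(X,Y) = 2.4343 bits

Marginal of X (row sums):
  P(X=0) = 5/21 + 2/7 = 11/21
  P(X=1) = 2/21 + 2/21 = 4/21
  P(X=2) = 2/21 + 4/21 = 2/7
H(X) = -[(11/21)·log₂(11/21) + (4/21)·log₂(4/21) + (2/7)·log₂(2/7)]
  = 0.48865 + 0.45568 + 0.51639 = 1.4607 bits

H(Y|X) = Σ_x P(x)·H(Y|X=x):
  X=0: P(X=0) = 11/21, P(Y|X=0) = (5/11, 6/11) → H(Y|X=0) = 0.99403
  X=1: P(X=1) = 4/21, P(Y|X=1) = (1/2, 1/2) → H(Y|X=1) = 1.00000
  X=2: P(X=2) = 2/7, P(Y|X=2) = (1/3, 2/3) → H(Y|X=2) = 0.91830
H(Y|X) = (11/21)·0.99403 + (4/21)·1.00000 + (2/7)·0.91830 = 0.9735 bits

H(X,Y) = -Σ_{x,y} P(x,y) log₂ P(x,y). Per-cell terms -P(x,y)·log₂P(x,y):
  X=0: 0.49295, 0.51639
  X=1: 0.32308, 0.32308
  X=2: 0.32308, 0.45568
Sum of the 6 terms: H(X,Y) = 2.4343 bits

Chain rule check:
  H(X) + H(Y|X) = 1.4607 + 0.9735 = 2.4342 bits
  H(X,Y) = 2.4343 bits
✓ Chain rule verified (Δ = 0.0001 is 4-dp rounding noise: each of the three values was rounded independently).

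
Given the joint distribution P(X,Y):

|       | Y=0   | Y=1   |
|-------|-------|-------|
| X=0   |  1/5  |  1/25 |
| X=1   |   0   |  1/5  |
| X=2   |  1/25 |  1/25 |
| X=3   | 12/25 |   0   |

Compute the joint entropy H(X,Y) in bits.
1.9943 bits

H(X,Y) = -Σ_{x,y} P(x,y) log₂ P(x,y). Per-cell terms -P(x,y)·log₂P(x,y):
  X=0: 0.46439, 0.18575
  X=1: 0.00000, 0.46439
  X=2: 0.18575, 0.18575
  X=3: 0.50827, 0.00000
  (cells with P = 0 contribute 0)
Sum of the 8 terms: H(X,Y) = 1.9943 bits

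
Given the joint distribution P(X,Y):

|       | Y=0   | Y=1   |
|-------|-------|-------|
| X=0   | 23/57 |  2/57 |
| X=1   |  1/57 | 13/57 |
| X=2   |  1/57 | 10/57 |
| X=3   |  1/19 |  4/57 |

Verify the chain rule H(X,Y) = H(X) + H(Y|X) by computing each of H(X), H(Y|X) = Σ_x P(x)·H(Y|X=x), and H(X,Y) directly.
H(X) = 1.8486 bits, H(Y|X) = 0.4734 bits, H(X,Y) = 2.3220 bits

Marginal of X (row sums):
  P(X=0) = 23/57 + 2/57 = 25/57
  P(X=1) = 1/57 + 13/57 = 14/57
  P(X=2) = 1/57 + 10/57 = 11/57
  P(X=3) = 1/19 + 4/57 = 7/57
H(X) = -[(25/57)·log₂(25/57) + (14/57)·log₂(14/57) + (11/57)·log₂(11/57) + (7/57)·log₂(7/57)]
  = 0.52151 + 0.49750 + 0.45804 + 0.37156 = 1.8486 bits

H(Y|X) = Σ_x P(x)·H(Y|X=x):
  X=0: P(X=0) = 25/57, P(Y|X=0) = (23/25, 2/25) → H(Y|X=0) = 0.40218
  X=1: P(X=1) = 14/57, P(Y|X=1) = (1/14, 13/14) → H(Y|X=1) = 0.37123
  X=2: P(X=2) = 11/57, P(Y|X=2) = (1/11, 10/11) → H(Y|X=2) = 0.43950
  X=3: P(X=3) = 7/57, P(Y|X=3) = (3/7, 4/7) → H(Y|X=3) = 0.98523
H(Y|X) = (25/57)·0.40218 + (14/57)·0.37123 + (11/57)·0.43950 + (7/57)·0.98523 = 0.4734 bits

H(X,Y) = -Σ_{x,y} P(x,y) log₂ P(x,y). Per-cell terms -P(x,y)·log₂P(x,y):
  X=0: 0.52833, 0.16958
  X=1: 0.10233, 0.48635
  X=2: 0.10233, 0.44052
  X=3: 0.22358, 0.26897
Sum of the 8 terms: H(X,Y) = 2.3220 bits

Chain rule check:
  H(X) + H(Y|X) = 1.8486 + 0.4734 = 2.3220 bits
  H(X,Y) = 2.3220 bits
✓ Chain rule verified.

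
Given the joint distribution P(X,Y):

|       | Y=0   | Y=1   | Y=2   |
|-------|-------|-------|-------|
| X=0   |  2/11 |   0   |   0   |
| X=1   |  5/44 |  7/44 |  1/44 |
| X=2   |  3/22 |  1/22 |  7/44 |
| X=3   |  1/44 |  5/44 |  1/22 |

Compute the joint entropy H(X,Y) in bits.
3.0496 bits

H(X,Y) = -Σ_{x,y} P(x,y) log₂ P(x,y). Per-cell terms -P(x,y)·log₂P(x,y):
  X=0: 0.4472, 0.0000, 0.0000
  X=1: 0.3565, 0.4219, 0.1241
  X=2: 0.3920, 0.2027, 0.4219
  X=3: 0.1241, 0.3565, 0.2027
  (cells with P = 0 contribute 0)
Sum of the 12 terms: H(X,Y) = 3.0496 bits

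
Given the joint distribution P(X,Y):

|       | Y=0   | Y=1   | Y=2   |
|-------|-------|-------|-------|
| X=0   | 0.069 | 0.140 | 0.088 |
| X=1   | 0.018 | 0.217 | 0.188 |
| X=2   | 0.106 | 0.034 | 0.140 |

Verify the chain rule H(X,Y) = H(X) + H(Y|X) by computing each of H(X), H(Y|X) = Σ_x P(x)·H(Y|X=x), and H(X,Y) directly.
H(X) = 1.5595 bits, H(Y|X) = 1.3545 bits, H(X,Y) = 2.9140 bits

Marginal of X (row sums):
  P(X=0) = 0.069 + 0.140 + 0.088 = 0.297
  P(X=1) = 0.018 + 0.217 + 0.188 = 0.423
  P(X=2) = 0.106 + 0.034 + 0.140 = 0.280
H(X) = -[0.297·log₂(0.297) + 0.423·log₂(0.423) + 0.280·log₂(0.280)]
  = 0.5202 + 0.5251 + 0.5142 = 1.5595 bits

H(Y|X) = Σ_x P(x)·H(Y|X=x):
  X=0: P(X=0) = 0.297, P(Y|X=0) = (23/99, 140/297, 8/27) → H(Y|X=0) = 1.5207
  X=1: P(X=1) = 0.423, P(Y|X=1) = (2/47, 217/423, 4/9) → H(Y|X=1) = 1.2078
  X=2: P(X=2) = 0.280, P(Y|X=2) = (53/140, 17/140, 1/2) → H(Y|X=2) = 1.3999
H(Y|X) = 0.297·1.5207 + 0.423·1.2078 + 0.280·1.3999 = 1.3545 bits

H(X,Y) = -Σ_{x,y} P(x,y) log₂ P(x,y). Per-cell terms -P(x,y)·log₂P(x,y):
  X=0: 0.2662, 0.3971, 0.3086
  X=1: 0.1043, 0.4783, 0.4533
  X=2: 0.3432, 0.1659, 0.3971
Sum of the 9 terms: H(X,Y) = 2.9140 bits

Chain rule check:
  H(X) + H(Y|X) = 1.5595 + 1.3545 = 2.9140 bits
  H(X,Y) = 2.9140 bits
✓ Chain rule verified.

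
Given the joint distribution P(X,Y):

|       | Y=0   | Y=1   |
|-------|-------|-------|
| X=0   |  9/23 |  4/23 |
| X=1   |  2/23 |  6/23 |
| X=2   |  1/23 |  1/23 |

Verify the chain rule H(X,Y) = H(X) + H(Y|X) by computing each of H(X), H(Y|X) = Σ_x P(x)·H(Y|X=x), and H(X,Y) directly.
H(X) = 1.3016 bits, H(Y|X) = 0.8725 bits, H(X,Y) = 2.1740 bits

Marginal of X (row sums):
  P(X=0) = 9/23 + 4/23 = 13/23
  P(X=1) = 2/23 + 6/23 = 8/23
  P(X=2) = 1/23 + 1/23 = 2/23
H(X) = -[(13/23)·log₂(13/23) + (8/23)·log₂(8/23) + (2/23)·log₂(2/23)]
  = 0.46524 + 0.52993 + 0.30640 = 1.3016 bits

H(Y|X) = Σ_x P(x)·H(Y|X=x):
  X=0: P(X=0) = 13/23, P(Y|X=0) = (9/13, 4/13) → H(Y|X=0) = 0.89049
  X=1: P(X=1) = 8/23, P(Y|X=1) = (1/4, 3/4) → H(Y|X=1) = 0.81128
  X=2: P(X=2) = 2/23, P(Y|X=2) = (1/2, 1/2) → H(Y|X=2) = 1.00000
H(Y|X) = (13/23)·0.89049 + (8/23)·0.81128 + (2/23)·1.00000 = 0.8725 bits

H(X,Y) = -Σ_{x,y} P(x,y) log₂ P(x,y). Per-cell terms -P(x,y)·log₂P(x,y):
  X=0: 0.52968, 0.43888
  X=1: 0.30640, 0.50572
  X=2: 0.19668, 0.19668
Sum of the 6 terms: H(X,Y) = 2.1740 bits

Chain rule check:
  H(X) + H(Y|X) = 1.3016 + 0.8725 = 2.1741 bits
  H(X,Y) = 2.1740 bits
✓ Chain rule verified (Δ = 0.0001 is 4-dp rounding noise: each of the three values was rounded independently).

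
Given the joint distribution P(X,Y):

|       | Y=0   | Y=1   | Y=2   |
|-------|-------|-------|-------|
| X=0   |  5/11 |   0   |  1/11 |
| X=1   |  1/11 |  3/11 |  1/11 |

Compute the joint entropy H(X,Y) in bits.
1.9717 bits

H(X,Y) = -Σ_{x,y} P(x,y) log₂ P(x,y). Per-cell terms -P(x,y)·log₂P(x,y):
  X=0: 0.5170, 0.0000, 0.3145
  X=1: 0.3145, 0.5112, 0.3145
  (cells with P = 0 contribute 0)
Sum of the 6 terms: H(X,Y) = 1.9717 bits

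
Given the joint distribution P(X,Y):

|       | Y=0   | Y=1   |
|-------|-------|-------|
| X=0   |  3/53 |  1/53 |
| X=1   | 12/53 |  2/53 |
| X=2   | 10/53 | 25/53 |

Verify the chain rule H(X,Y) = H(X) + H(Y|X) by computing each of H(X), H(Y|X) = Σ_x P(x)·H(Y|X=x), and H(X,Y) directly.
H(X) = 1.1840 bits, H(Y|X) = 0.7875 bits, H(X,Y) = 1.9715 bits

Marginal of X (row sums):
  P(X=0) = 3/53 + 1/53 = 4/53
  P(X=1) = 12/53 + 2/53 = 14/53
  P(X=2) = 10/53 + 25/53 = 35/53
H(X) = -[(4/53)·log₂(4/53) + (14/53)·log₂(14/53) + (35/53)·log₂(35/53)]
  = 0.28135 + 0.50732 + 0.39533 = 1.1840 bits

H(Y|X) = Σ_x P(x)·H(Y|X=x):
  X=0: P(X=0) = 4/53, P(Y|X=0) = (3/4, 1/4) → H(Y|X=0) = 0.81128
  X=1: P(X=1) = 14/53, P(Y|X=1) = (6/7, 1/7) → H(Y|X=1) = 0.59167
  X=2: P(X=2) = 35/53, P(Y|X=2) = (2/7, 5/7) → H(Y|X=2) = 0.86312
H(Y|X) = (4/53)·0.81128 + (14/53)·0.59167 + (35/53)·0.86312 = 0.7875 bits

H(X,Y) = -Σ_{x,y} P(x,y) log₂ P(x,y). Per-cell terms -P(x,y)·log₂P(x,y):
  X=0: 0.23451, 0.10807
  X=1: 0.48520, 0.17841
  X=2: 0.45396, 0.51135
Sum of the 6 terms: H(X,Y) = 1.9715 bits

Chain rule check:
  H(X) + H(Y|X) = 1.1840 + 0.7875 = 1.9715 bits
  H(X,Y) = 1.9715 bits
✓ Chain rule verified.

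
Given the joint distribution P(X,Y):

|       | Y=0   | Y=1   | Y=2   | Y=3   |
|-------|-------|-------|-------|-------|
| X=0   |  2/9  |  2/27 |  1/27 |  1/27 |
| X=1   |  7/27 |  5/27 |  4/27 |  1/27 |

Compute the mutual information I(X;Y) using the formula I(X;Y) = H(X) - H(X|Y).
0.0400 bits

I(X;Y) = H(X) - H(X|Y)

Marginal of X (row sums):
  P(X=0) = 2/9 + 2/27 + 1/27 + 1/27 = 10/27
  P(X=1) = 7/27 + 5/27 + 4/27 + 1/27 = 17/27
H(X) = -[(10/27)·log₂(10/27) + (17/27)·log₂(17/27)]
  = 0.53073 + 0.42023 = 0.9510 bits

Marginal of Y (column sums):
  P(Y=0) = 2/9 + 7/27 = 13/27
  P(Y=1) = 2/27 + 5/27 = 7/27
  P(Y=2) = 1/27 + 4/27 = 5/27
  P(Y=3) = 1/27 + 1/27 = 2/27
H(X|Y) = Σ_y P(y)·H(X|Y=y):
  Y=0: P(Y=0) = 13/27, P(X|Y=0) = (6/13, 7/13) → H(X|Y=0) = 0.99573
  Y=1: P(Y=1) = 7/27, P(X|Y=1) = (2/7, 5/7) → H(X|Y=1) = 0.86312
  Y=2: P(Y=2) = 5/27, P(X|Y=2) = (1/5, 4/5) → H(X|Y=2) = 0.72193
  Y=3: P(Y=3) = 2/27, P(X|Y=3) = (1/2, 1/2) → H(X|Y=3) = 1.00000
H(X|Y) = (13/27)·0.99573 + (7/27)·0.86312 + (5/27)·0.72193 + (2/27)·1.00000 = 0.9110 bits

I(X;Y) = H(X) - H(X|Y) = 0.9510 - 0.9110 = 0.0400 bits

Cross-check via I(X;Y) = H(X) + H(Y) - H(X,Y): computing H(Y) from the column sums and H(X,Y) from the 8 cells in the same way gives H(Y) = 1.7413 bits and H(X,Y) = 2.6523 bits, so
I(X;Y) = 0.9510 + 1.7413 - 2.6523 = 0.0400 bits ✓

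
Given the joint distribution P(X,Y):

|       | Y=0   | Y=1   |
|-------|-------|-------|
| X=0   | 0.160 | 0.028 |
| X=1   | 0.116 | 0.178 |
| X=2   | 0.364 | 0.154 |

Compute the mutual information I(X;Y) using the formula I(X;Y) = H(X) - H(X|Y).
0.0893 bits

I(X;Y) = H(X) - H(X|Y)

Marginal of X (row sums):
  P(X=0) = 0.160 + 0.028 = 0.188
  P(X=1) = 0.116 + 0.178 = 0.294
  P(X=2) = 0.364 + 0.154 = 0.518
H(X) = -[0.188·log₂(0.188) + 0.294·log₂(0.294) + 0.518·log₂(0.518)]
  = 0.4533047 + 0.5192369 + 0.4915696 = 1.464111 bits

Marginal of Y (column sums):
  P(Y=0) = 0.160 + 0.116 + 0.364 = 0.640
  P(Y=1) = 0.028 + 0.178 + 0.154 = 0.360
H(X|Y) = Σ_y P(y)·H(X|Y=y):
  Y=0: P(Y=0) = 0.640, P(X|Y=0) = (1/4, 29/160, 91/160) → H(X|Y=0) = 1.4096288
  Y=1: P(Y=1) = 0.360, P(X|Y=1) = (7/90, 89/180, 77/180) → H(X|Y=1) = 1.3130431
H(X|Y) = 0.640·1.4096288 + 0.360·1.3130431 = 1.374858 bits

I(X;Y) = H(X) - H(X|Y) = 1.464111 - 1.374858 = 0.0893 bits

Cross-check via I(X;Y) = H(X) + H(Y) - H(X,Y): computing H(Y) from the column sums and H(X,Y) from the 6 cells in the same way gives H(Y) = 0.942683 bits and H(X,Y) = 2.317541 bits, so
I(X;Y) = 1.464111 + 0.942683 - 2.317541 = 0.0893 bits ✓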